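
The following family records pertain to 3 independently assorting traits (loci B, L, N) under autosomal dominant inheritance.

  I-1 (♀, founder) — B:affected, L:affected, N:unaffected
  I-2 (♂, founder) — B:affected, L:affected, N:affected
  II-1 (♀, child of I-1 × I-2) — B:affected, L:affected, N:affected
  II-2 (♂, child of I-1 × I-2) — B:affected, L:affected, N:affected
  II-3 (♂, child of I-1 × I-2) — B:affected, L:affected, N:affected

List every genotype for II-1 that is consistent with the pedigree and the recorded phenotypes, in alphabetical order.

B/I-1 aff ·: Bb|BB
B/I-2 aff ·: Bb|BB
B/II-1 aff I-1×I-2: Bb|BB
B/II-2 aff I-1×I-2: Bb|BB
B/II-3 aff I-1×I-2: Bb|BB
⇒ B over [I-1,I-2,II-1,II-2,II-3]: 25 consistent
L/I-1 aff ·: Ll|LL
L/I-2 aff ·: Ll|LL
L/II-1 aff I-1×I-2: Ll|LL
L/II-2 aff I-1×I-2: Ll|LL
L/II-3 aff I-1×I-2: Ll|LL
⇒ L over [I-1,I-2,II-1,II-2,II-3]: 25 consistent
N/I-1 un ·: nn
N/I-2 aff ·: Nn|NN
N/II-1 aff I-1×I-2: Nn
N/II-2 aff I-1×I-2: Nn
N/II-3 aff I-1×I-2: Nn
⇒ N over [I-1,I-2,II-1,II-2,II-3]: 2 consistent

II-1 ∈ {BB LL Nn, BB Ll Nn, Bb LL Nn, Bb Ll Nn}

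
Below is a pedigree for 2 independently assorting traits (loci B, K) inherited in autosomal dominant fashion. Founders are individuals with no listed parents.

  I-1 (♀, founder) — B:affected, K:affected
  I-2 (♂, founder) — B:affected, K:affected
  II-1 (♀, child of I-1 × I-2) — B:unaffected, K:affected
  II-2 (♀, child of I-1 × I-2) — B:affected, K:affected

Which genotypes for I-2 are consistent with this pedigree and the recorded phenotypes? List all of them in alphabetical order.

B/I-1 aff ·: Bb
B/I-2 aff ·: Bb
B/II-1 un I-1×I-2: bb
B/II-2 aff I-1×I-2: Bb|BB
⇒ B over [I-1,I-2,II-1,II-2]: 2 consistent
K/I-1 aff ·: Kk|KK
K/I-2 aff ·: Kk|KK
K/II-1 aff I-1×I-2: Kk|KK
K/II-2 aff I-1×I-2: Kk|KK
⇒ K over [I-1,I-2,II-1,II-2]: 13 consistent

I-2 ∈ {Bb KK, Bb Kk}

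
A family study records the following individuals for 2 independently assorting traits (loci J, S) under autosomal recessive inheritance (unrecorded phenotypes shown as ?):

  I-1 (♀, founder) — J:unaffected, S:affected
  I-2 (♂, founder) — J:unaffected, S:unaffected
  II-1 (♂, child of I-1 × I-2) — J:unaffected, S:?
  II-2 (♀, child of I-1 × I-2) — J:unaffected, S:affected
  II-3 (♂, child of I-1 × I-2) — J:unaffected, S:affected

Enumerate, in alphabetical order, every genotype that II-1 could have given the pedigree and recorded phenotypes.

II-1 ∈ {JJ Ss, JJ ss, Jj Ss, Jj ss}

J/I-1 un ·: JJ|Jj
J/I-2 un ·: JJ|Jj
J/II-1 un I-1×I-2: JJ|Jj
J/II-2 un I-1×I-2: JJ|Jj
J/II-3 un I-1×I-2: JJ|Jj
⇒ J over [I-1,I-2,II-1,II-2,II-3]: 25 consistent
S/I-1 aff ·: ss
S/I-2 un ·: Ss
S/II-1 ? I-1×I-2: Ss|ss
S/II-2 aff I-1×I-2: ss
S/II-3 aff I-1×I-2: ss
⇒ S over [I-1,I-2,II-1,II-2,II-3]: 2 consistent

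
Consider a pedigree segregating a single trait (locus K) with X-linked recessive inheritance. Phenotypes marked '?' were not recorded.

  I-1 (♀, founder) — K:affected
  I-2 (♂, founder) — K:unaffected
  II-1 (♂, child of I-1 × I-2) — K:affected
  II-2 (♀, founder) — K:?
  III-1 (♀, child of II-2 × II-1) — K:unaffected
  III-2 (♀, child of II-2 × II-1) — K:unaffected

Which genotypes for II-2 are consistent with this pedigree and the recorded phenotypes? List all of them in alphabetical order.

K/I-1 aff ·: X^kX^k
K/I-2 un ·: X^KY
K/II-1 aff I-1×I-2: X^kY
K/II-2 ? ·: X^KX^K|X^KX^k
K/III-1 un II-2×II-1: X^KX^k
K/III-2 un II-2×II-1: X^KX^k
⇒ K over [I-1,I-2,II-1,II-2,III-1,III-2]: 2 consistent

II-2 ∈ {X^KX^K, X^KX^k}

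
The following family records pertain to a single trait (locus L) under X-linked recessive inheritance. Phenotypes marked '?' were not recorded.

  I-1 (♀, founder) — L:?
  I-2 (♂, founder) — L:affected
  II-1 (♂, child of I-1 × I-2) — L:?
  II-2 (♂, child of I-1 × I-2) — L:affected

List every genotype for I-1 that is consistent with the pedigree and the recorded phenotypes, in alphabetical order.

L/I-1 ? ·: X^LX^l|X^lX^l
L/I-2 aff ·: X^lY
L/II-1 ? I-1×I-2: X^LY|X^lY
L/II-2 aff I-1×I-2: X^lY
⇒ L over [I-1,I-2,II-1,II-2]: 3 consistent

I-1 ∈ {X^LX^l, X^lX^l}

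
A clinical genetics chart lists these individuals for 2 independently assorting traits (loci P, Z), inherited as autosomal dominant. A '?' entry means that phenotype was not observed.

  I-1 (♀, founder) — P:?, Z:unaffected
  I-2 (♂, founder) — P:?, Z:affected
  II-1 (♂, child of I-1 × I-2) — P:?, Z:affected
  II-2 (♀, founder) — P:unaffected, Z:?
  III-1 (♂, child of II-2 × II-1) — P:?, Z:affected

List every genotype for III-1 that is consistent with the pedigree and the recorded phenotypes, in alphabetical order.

P/I-1 ? ·: pp|Pp|PP
P/I-2 ? ·: pp|Pp|PP
P/II-1 ? I-1×I-2: pp|Pp|PP
P/II-2 un ·: pp
P/III-1 ? II-2×II-1: pp|Pp
⇒ P over [I-1,I-2,II-1,II-2,III-1]: 22 consistent
Z/I-1 un ·: zz
Z/I-2 aff ·: Zz|ZZ
Z/II-1 aff I-1×I-2: Zz
Z/II-2 ? ·: zz|Zz|ZZ
Z/III-1 aff II-2×II-1: Zz|ZZ
⇒ Z over [I-1,I-2,II-1,II-2,III-1]: 10 consistent

III-1 ∈ {Pp ZZ, Pp Zz, pp ZZ, pp Zz}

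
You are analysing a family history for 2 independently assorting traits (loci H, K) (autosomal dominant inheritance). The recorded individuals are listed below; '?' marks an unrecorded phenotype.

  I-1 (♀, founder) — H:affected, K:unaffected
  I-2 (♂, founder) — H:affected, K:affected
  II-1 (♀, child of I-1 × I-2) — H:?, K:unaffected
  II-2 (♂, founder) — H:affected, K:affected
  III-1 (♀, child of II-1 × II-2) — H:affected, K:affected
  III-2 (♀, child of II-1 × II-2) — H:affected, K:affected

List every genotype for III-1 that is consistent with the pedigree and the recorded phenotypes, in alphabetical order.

H/I-1 aff ·: Hh|HH
H/I-2 aff ·: Hh|HH
H/II-1 ? I-1×I-2: hh|Hh|HH
H/II-2 aff ·: Hh|HH
H/III-1 aff II-1×II-2: Hh|HH
H/III-2 aff II-1×II-2: Hh|HH
⇒ H over [I-1,I-2,II-1,II-2,III-1,III-2]: 46 consistent
K/I-1 un ·: kk
K/I-2 aff ·: Kk
K/II-1 un I-1×I-2: kk
K/II-2 aff ·: Kk|KK
K/III-1 aff II-1×II-2: Kk
K/III-2 aff II-1×II-2: Kk
⇒ K over [I-1,I-2,II-1,II-2,III-1,III-2]: 2 consistent

III-1 ∈ {HH Kk, Hh Kk}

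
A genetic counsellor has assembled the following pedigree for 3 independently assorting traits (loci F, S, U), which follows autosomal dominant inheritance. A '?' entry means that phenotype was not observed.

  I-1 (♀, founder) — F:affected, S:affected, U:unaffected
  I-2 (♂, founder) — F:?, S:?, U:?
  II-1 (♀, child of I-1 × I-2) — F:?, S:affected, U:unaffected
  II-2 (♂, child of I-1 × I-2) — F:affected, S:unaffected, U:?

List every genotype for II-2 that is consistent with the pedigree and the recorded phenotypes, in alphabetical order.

II-2 ∈ {FF ss Uu, FF ss uu, Ff ss Uu, Ff ss uu}

F/I-1 aff ·: Ff|FF
F/I-2 ? ·: ff|Ff|FF
F/II-1 ? I-1×I-2: ff|Ff|FF
F/II-2 aff I-1×I-2: Ff|FF
⇒ F over [I-1,I-2,II-1,II-2]: 18 consistent
S/I-1 aff ·: Ss
S/I-2 ? ·: ss|Ss
S/II-1 aff I-1×I-2: Ss|SS
S/II-2 un I-1×I-2: ss
⇒ S over [I-1,I-2,II-1,II-2]: 3 consistent
U/I-1 un ·: uu
U/I-2 ? ·: uu|Uu
U/II-1 un I-1×I-2: uu
U/II-2 ? I-1×I-2: uu|Uu
⇒ U over [I-1,I-2,II-1,II-2]: 3 consistent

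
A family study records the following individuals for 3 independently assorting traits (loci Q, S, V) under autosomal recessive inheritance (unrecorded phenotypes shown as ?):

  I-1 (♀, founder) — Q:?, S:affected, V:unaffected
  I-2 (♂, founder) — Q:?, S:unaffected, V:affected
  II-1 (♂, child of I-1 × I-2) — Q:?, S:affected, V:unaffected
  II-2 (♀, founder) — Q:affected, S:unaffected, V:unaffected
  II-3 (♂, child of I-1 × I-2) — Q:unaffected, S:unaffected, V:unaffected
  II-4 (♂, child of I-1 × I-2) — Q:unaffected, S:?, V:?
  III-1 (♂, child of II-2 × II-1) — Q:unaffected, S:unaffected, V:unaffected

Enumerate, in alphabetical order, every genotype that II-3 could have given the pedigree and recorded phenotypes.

Q/I-1 ? ·: QQ|Qq|qq
Q/I-2 ? ·: QQ|Qq|qq
Q/II-1 ? I-1×I-2: QQ|Qq
Q/II-2 aff ·: qq
Q/II-3 un I-1×I-2: QQ|Qq
Q/II-4 un I-1×I-2: QQ|Qq
Q/III-1 un II-2×II-1: Qq
⇒ Q over [I-1,I-2,II-1,II-2,II-3,II-4,III-1]: 29 consistent
S/I-1 aff ·: ss
S/I-2 un ·: Ss
S/II-1 aff I-1×I-2: ss
S/II-2 un ·: SS|Ss
S/II-3 un I-1×I-2: Ss
S/II-4 ? I-1×I-2: Ss|ss
S/III-1 un II-2×II-1: Ss
⇒ S over [I-1,I-2,II-1,II-2,II-3,II-4,III-1]: 4 consistent
V/I-1 un ·: VV|Vv
V/I-2 aff ·: vv
V/II-1 un I-1×I-2: Vv
V/II-2 un ·: VV|Vv
V/II-3 un I-1×I-2: Vv
V/II-4 ? I-1×I-2: Vv|vv
V/III-1 un II-2×II-1: VV|Vv
⇒ V over [I-1,I-2,II-1,II-2,II-3,II-4,III-1]: 12 consistent

II-3 ∈ {QQ Ss Vv, Qq Ss Vv}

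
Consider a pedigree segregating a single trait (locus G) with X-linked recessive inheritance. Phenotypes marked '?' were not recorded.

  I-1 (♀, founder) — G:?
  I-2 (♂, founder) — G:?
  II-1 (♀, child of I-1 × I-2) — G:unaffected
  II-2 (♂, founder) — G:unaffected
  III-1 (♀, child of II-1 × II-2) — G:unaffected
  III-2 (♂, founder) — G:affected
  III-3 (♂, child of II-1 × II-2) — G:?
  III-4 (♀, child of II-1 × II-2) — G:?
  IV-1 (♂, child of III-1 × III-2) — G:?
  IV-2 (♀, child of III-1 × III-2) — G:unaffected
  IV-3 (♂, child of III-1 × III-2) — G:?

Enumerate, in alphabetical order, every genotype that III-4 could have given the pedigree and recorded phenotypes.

III-4 ∈ {X^GX^G, X^GX^g}

G/I-1 ? ·: X^GX^G|X^GX^g|X^gX^g
G/I-2 ? ·: X^GY|X^gY
G/II-1 un I-1×I-2: X^GX^G|X^GX^g
G/II-2 un ·: X^GY
G/III-1 un II-1×II-2: X^GX^G|X^GX^g
G/III-2 aff ·: X^gY
G/III-3 ? II-1×II-2: X^GY|X^gY
G/III-4 ? II-1×II-2: X^GX^G|X^GX^g
G/IV-1 ? III-1×III-2: X^GY|X^gY
G/IV-2 un III-1×III-2: X^GX^g
G/IV-3 ? III-1×III-2: X^GY|X^gY
⇒ G over [I-1,I-2,II-1,II-2,III-1,III-2,III-3,III-4,IV-1,IV-2,IV-3]: 82 consistent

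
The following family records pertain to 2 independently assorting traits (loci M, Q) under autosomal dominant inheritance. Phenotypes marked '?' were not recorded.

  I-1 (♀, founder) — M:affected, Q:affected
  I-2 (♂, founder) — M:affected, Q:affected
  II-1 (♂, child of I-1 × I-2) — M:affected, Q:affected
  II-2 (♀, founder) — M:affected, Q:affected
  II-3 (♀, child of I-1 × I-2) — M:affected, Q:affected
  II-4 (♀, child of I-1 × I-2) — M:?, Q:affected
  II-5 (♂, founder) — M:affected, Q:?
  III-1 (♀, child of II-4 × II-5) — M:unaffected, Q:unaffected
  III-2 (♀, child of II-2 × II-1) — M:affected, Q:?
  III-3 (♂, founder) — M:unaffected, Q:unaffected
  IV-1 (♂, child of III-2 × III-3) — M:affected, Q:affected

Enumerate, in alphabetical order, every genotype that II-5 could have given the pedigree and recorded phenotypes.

II-5 ∈ {Mm Qq, Mm qq}

M/I-1 aff ·: Mm|MM
M/I-2 aff ·: Mm|MM
M/II-1 aff I-1×I-2: Mm|MM
M/II-2 aff ·: Mm|MM
M/II-3 aff I-1×I-2: Mm|MM
M/II-4 ? I-1×I-2: mm|Mm
M/II-5 aff ·: Mm
M/III-1 un II-4×II-5: mm
M/III-2 aff II-2×II-1: Mm|MM
M/III-3 un ·: mm
M/IV-1 aff III-2×III-3: Mm
⇒ M over [I-1,I-2,II-1,II-2,II-3,II-4,II-5,III-1,III-2,III-3,IV-1]: 56 consistent
Q/I-1 aff ·: Qq|QQ
Q/I-2 aff ·: Qq|QQ
Q/II-1 aff I-1×I-2: Qq|QQ
Q/II-2 aff ·: Qq|QQ
Q/II-3 aff I-1×I-2: Qq|QQ
Q/II-4 aff I-1×I-2: Qq
Q/II-5 ? ·: qq|Qq
Q/III-1 un II-4×II-5: qq
Q/III-2 ? II-2×II-1: Qq|QQ
Q/III-3 un ·: qq
Q/IV-1 aff III-2×III-3: Qq
⇒ Q over [I-1,I-2,II-1,II-2,II-3,II-4,II-5,III-1,III-2,III-3,IV-1]: 84 consistent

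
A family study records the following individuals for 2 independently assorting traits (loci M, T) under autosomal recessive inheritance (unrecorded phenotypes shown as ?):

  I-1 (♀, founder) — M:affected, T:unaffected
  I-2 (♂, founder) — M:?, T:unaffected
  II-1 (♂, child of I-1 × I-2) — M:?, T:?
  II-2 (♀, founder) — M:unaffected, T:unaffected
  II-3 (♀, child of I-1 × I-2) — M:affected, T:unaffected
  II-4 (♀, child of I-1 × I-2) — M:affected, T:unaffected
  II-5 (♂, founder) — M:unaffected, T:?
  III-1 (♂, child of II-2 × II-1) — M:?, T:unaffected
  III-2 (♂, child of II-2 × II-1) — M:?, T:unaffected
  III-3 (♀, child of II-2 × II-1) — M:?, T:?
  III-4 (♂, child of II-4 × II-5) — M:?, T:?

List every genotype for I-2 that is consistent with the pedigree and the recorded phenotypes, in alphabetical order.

M/I-1 aff ·: mm
M/I-2 ? ·: Mm|mm
M/II-1 ? I-1×I-2: Mm|mm
M/II-2 un ·: MM|Mm
M/II-3 aff I-1×I-2: mm
M/II-4 aff I-1×I-2: mm
M/II-5 un ·: MM|Mm
M/III-1 ? II-2×II-1: MM|Mm|mm
M/III-2 ? II-2×II-1: MM|Mm|mm
M/III-3 ? II-2×II-1: MM|Mm|mm
M/III-4 ? II-4×II-5: Mm|mm
⇒ M over [I-1,I-2,II-1,II-2,II-3,II-4,II-5,III-1,III-2,III-3,III-4]: 159 consistent
T/I-1 un ·: TT|Tt
T/I-2 un ·: TT|Tt
T/II-1 ? I-1×I-2: TT|Tt|tt
T/II-2 un ·: TT|Tt
T/II-3 un I-1×I-2: TT|Tt
T/II-4 un I-1×I-2: TT|Tt
T/II-5 ? ·: TT|Tt|tt
T/III-1 un II-2×II-1: TT|Tt
T/III-2 un II-2×II-1: TT|Tt
T/III-3 ? II-2×II-1: TT|Tt|tt
T/III-4 ? II-4×II-5: TT|Tt|tt
⇒ T over [I-1,I-2,II-1,II-2,II-3,II-4,II-5,III-1,III-2,III-3,III-4]: 2016 consistent

I-2 ∈ {Mm TT, Mm Tt, mm TT, mm Tt}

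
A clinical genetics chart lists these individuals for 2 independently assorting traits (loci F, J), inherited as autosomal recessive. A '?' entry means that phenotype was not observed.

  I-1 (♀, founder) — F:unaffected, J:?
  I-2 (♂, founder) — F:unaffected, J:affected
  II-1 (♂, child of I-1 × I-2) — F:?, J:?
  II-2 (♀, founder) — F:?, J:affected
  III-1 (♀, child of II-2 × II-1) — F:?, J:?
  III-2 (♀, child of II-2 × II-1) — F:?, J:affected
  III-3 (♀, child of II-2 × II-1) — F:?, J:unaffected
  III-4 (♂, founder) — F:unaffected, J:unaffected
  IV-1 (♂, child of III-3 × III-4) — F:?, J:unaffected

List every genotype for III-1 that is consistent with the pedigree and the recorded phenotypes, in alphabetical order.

F/I-1 un ·: FF|Ff
F/I-2 un ·: FF|Ff
F/II-1 ? I-1×I-2: FF|Ff|ff
F/II-2 ? ·: FF|Ff|ff
F/III-1 ? II-2×II-1: FF|Ff|ff
F/III-2 ? II-2×II-1: FF|Ff|ff
F/III-3 ? II-2×II-1: FF|Ff|ff
F/III-4 un ·: FF|Ff
F/IV-1 ? III-3×III-4: FF|Ff|ff
⇒ F over [I-1,I-2,II-1,II-2,III-1,III-2,III-3,III-4,IV-1]: 689 consistent
J/I-1 ? ·: JJ|Jj
J/I-2 aff ·: jj
J/II-1 ? I-1×I-2: Jj
J/II-2 aff ·: jj
J/III-1 ? II-2×II-1: Jj|jj
J/III-2 aff II-2×II-1: jj
J/III-3 un II-2×II-1: Jj
J/III-4 un ·: JJ|Jj
J/IV-1 un III-3×III-4: JJ|Jj
⇒ J over [I-1,I-2,II-1,II-2,III-1,III-2,III-3,III-4,IV-1]: 16 consistent

III-1 ∈ {FF Jj, FF jj, Ff Jj, Ff jj, ff Jj, ff jj}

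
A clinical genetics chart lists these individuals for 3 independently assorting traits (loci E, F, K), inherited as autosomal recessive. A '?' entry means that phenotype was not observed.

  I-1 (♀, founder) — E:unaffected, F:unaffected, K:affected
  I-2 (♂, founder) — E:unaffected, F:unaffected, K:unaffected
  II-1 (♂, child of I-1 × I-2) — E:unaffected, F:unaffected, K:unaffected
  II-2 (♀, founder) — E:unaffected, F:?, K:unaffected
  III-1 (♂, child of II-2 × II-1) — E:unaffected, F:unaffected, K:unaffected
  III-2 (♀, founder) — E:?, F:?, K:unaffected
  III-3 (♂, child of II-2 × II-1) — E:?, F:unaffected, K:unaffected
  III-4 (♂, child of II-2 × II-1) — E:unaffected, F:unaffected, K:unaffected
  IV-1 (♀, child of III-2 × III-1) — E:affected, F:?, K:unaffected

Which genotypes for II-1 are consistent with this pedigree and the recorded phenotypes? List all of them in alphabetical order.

II-1 ∈ {EE FF Kk, EE Ff Kk, Ee FF Kk, Ee Ff Kk}

E/I-1 un ·: EE|Ee
E/I-2 un ·: EE|Ee
E/II-1 un I-1×I-2: EE|Ee
E/II-2 un ·: EE|Ee
E/III-1 un II-2×II-1: Ee
E/III-2 ? ·: Ee|ee
E/III-3 ? II-2×II-1: EE|Ee|ee
E/III-4 un II-2×II-1: EE|Ee
E/IV-1 aff III-2×III-1: ee
⇒ E over [I-1,I-2,II-1,II-2,III-1,III-2,III-3,III-4,IV-1]: 92 consistent
F/I-1 un ·: FF|Ff
F/I-2 un ·: FF|Ff
F/II-1 un I-1×I-2: FF|Ff
F/II-2 ? ·: FF|Ff|ff
F/III-1 un II-2×II-1: FF|Ff
F/III-2 ? ·: FF|Ff|ff
F/III-3 un II-2×II-1: FF|Ff
F/III-4 un II-2×II-1: FF|Ff
F/IV-1 ? III-2×III-1: FF|Ff|ff
⇒ F over [I-1,I-2,II-1,II-2,III-1,III-2,III-3,III-4,IV-1]: 505 consistent
K/I-1 aff ·: kk
K/I-2 un ·: KK|Kk
K/II-1 un I-1×I-2: Kk
K/II-2 un ·: KK|Kk
K/III-1 un II-2×II-1: KK|Kk
K/III-2 un ·: KK|Kk
K/III-3 un II-2×II-1: KK|Kk
K/III-4 un II-2×II-1: KK|Kk
K/IV-1 un III-2×III-1: KK|Kk
⇒ K over [I-1,I-2,II-1,II-2,III-1,III-2,III-3,III-4,IV-1]: 112 consistent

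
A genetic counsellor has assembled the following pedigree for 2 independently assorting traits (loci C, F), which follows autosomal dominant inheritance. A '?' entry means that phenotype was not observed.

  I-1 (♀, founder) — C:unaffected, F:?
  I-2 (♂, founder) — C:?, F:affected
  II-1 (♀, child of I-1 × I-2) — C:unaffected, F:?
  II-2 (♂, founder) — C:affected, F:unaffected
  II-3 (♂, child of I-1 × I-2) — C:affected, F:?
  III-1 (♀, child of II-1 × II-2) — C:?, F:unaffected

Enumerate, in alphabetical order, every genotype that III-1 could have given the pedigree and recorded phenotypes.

III-1 ∈ {Cc ff, cc ff}

C/I-1 un ·: cc
C/I-2 ? ·: Cc
C/II-1 un I-1×I-2: cc
C/II-2 aff ·: Cc|CC
C/II-3 aff I-1×I-2: Cc
C/III-1 ? II-1×II-2: cc|Cc
⇒ C over [I-1,I-2,II-1,II-2,II-3,III-1]: 3 consistent
F/I-1 ? ·: ff|Ff|FF
F/I-2 aff ·: Ff|FF
F/II-1 ? I-1×I-2: ff|Ff
F/II-2 un ·: ff
F/II-3 ? I-1×I-2: ff|Ff|FF
F/III-1 un II-1×II-2: ff
⇒ F over [I-1,I-2,II-1,II-2,II-3,III-1]: 15 consistent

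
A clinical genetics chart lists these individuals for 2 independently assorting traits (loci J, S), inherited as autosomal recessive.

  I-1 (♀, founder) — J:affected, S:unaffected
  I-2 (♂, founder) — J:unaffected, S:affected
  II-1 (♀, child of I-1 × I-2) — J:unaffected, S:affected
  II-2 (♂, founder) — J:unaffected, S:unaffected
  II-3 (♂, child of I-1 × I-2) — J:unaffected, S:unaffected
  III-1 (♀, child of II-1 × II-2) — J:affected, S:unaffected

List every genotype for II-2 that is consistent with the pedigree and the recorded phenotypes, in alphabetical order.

J/I-1 aff ·: jj
J/I-2 un ·: JJ|Jj
J/II-1 un I-1×I-2: Jj
J/II-2 un ·: Jj
J/II-3 un I-1×I-2: Jj
J/III-1 aff II-1×II-2: jj
⇒ J over [I-1,I-2,II-1,II-2,II-3,III-1]: 2 consistent
S/I-1 un ·: Ss
S/I-2 aff ·: ss
S/II-1 aff I-1×I-2: ss
S/II-2 un ·: SS|Ss
S/II-3 un I-1×I-2: Ss
S/III-1 un II-1×II-2: Ss
⇒ S over [I-1,I-2,II-1,II-2,II-3,III-1]: 2 consistent

II-2 ∈ {Jj SS, Jj Ss}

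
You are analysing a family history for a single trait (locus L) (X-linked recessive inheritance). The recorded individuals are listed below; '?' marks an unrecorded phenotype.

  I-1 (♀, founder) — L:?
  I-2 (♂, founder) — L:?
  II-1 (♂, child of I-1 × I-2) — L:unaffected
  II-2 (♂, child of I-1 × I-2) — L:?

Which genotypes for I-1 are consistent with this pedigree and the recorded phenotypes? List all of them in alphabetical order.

L/I-1 ? ·: X^LX^L|X^LX^l
L/I-2 ? ·: X^LY|X^lY
L/II-1 un I-1×I-2: X^LY
L/II-2 ? I-1×I-2: X^LY|X^lY
⇒ L over [I-1,I-2,II-1,II-2]: 6 consistent

I-1 ∈ {X^LX^L, X^LX^l}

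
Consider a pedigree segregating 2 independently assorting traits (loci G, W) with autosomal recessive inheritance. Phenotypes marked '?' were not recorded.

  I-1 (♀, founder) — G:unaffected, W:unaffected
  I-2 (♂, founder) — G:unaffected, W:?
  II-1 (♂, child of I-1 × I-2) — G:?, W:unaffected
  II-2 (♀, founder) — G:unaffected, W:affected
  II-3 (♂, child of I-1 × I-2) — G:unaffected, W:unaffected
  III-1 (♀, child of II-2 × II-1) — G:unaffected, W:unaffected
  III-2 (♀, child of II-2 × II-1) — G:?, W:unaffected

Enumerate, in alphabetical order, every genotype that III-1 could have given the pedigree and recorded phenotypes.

G/I-1 un ·: GG|Gg
G/I-2 un ·: GG|Gg
G/II-1 ? I-1×I-2: GG|Gg|gg
G/II-2 un ·: GG|Gg
G/II-3 un I-1×I-2: GG|Gg
G/III-1 un II-2×II-1: GG|Gg
G/III-2 ? II-2×II-1: GG|Gg|gg
⇒ G over [I-1,I-2,II-1,II-2,II-3,III-1,III-2]: 101 consistent
W/I-1 un ·: WW|Ww
W/I-2 ? ·: WW|Ww|ww
W/II-1 un I-1×I-2: WW|Ww
W/II-2 aff ·: ww
W/II-3 un I-1×I-2: WW|Ww
W/III-1 un II-2×II-1: Ww
W/III-2 un II-2×II-1: Ww
⇒ W over [I-1,I-2,II-1,II-2,II-3,III-1,III-2]: 15 consistent

III-1 ∈ {GG Ww, Gg Ww}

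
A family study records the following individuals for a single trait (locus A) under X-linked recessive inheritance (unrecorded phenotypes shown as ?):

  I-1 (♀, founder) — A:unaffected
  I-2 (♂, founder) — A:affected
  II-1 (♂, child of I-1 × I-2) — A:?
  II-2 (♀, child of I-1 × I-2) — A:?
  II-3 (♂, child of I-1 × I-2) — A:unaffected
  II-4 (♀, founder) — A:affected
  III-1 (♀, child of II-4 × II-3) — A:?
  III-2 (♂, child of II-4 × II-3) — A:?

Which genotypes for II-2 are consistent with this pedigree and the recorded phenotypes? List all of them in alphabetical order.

II-2 ∈ {X^AX^a, X^aX^a}

A/I-1 un ·: X^AX^A|X^AX^a
A/I-2 aff ·: X^aY
A/II-1 ? I-1×I-2: X^AY|X^aY
A/II-2 ? I-1×I-2: X^AX^a|X^aX^a
A/II-3 un I-1×I-2: X^AY
A/II-4 aff ·: X^aX^a
A/III-1 ? II-4×II-3: X^AX^a
A/III-2 ? II-4×II-3: X^aY
⇒ A over [I-1,I-2,II-1,II-2,II-3,II-4,III-1,III-2]: 5 consistent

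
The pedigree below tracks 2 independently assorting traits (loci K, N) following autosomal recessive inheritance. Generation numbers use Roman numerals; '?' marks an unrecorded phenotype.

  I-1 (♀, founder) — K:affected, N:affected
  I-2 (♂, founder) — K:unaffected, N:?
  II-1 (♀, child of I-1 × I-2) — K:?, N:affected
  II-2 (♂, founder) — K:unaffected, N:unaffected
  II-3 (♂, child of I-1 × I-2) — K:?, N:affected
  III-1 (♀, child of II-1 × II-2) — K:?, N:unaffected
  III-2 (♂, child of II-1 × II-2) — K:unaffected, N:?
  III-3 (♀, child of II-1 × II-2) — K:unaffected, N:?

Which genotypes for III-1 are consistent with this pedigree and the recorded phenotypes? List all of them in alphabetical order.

K/I-1 aff ·: kk
K/I-2 un ·: KK|Kk
K/II-1 ? I-1×I-2: Kk|kk
K/II-2 un ·: KK|Kk
K/II-3 ? I-1×I-2: Kk|kk
K/III-1 ? II-1×II-2: KK|Kk|kk
K/III-2 un II-1×II-2: KK|Kk
K/III-3 un II-1×II-2: KK|Kk
⇒ K over [I-1,I-2,II-1,II-2,II-3,III-1,III-2,III-3]: 66 consistent
N/I-1 aff ·: nn
N/I-2 ? ·: Nn|nn
N/II-1 aff I-1×I-2: nn
N/II-2 un ·: NN|Nn
N/II-3 aff I-1×I-2: nn
N/III-1 un II-1×II-2: Nn
N/III-2 ? II-1×II-2: Nn|nn
N/III-3 ? II-1×II-2: Nn|nn
⇒ N over [I-1,I-2,II-1,II-2,II-3,III-1,III-2,III-3]: 10 consistent

III-1 ∈ {KK Nn, Kk Nn, kk Nn}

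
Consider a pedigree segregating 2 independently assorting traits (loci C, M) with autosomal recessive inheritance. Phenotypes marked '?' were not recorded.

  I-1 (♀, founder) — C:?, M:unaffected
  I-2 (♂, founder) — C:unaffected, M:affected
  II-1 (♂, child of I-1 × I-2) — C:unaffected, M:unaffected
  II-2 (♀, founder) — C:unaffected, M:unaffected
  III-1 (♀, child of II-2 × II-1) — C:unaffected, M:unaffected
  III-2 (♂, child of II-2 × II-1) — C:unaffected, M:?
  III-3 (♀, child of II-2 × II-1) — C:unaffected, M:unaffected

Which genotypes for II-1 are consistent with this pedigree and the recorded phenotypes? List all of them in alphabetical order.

C/I-1 ? ·: CC|Cc|cc
C/I-2 un ·: CC|Cc
C/II-1 un I-1×I-2: CC|Cc
C/II-2 un ·: CC|Cc
C/III-1 un II-2×II-1: CC|Cc
C/III-2 un II-2×II-1: CC|Cc
C/III-3 un II-2×II-1: CC|Cc
⇒ C over [I-1,I-2,II-1,II-2,III-1,III-2,III-3]: 116 consistent
M/I-1 un ·: MM|Mm
M/I-2 aff ·: mm
M/II-1 un I-1×I-2: Mm
M/II-2 un ·: MM|Mm
M/III-1 un II-2×II-1: MM|Mm
M/III-2 ? II-2×II-1: MM|Mm|mm
M/III-3 un II-2×II-1: MM|Mm
⇒ M over [I-1,I-2,II-1,II-2,III-1,III-2,III-3]: 40 consistent

II-1 ∈ {CC Mm, Cc Mm}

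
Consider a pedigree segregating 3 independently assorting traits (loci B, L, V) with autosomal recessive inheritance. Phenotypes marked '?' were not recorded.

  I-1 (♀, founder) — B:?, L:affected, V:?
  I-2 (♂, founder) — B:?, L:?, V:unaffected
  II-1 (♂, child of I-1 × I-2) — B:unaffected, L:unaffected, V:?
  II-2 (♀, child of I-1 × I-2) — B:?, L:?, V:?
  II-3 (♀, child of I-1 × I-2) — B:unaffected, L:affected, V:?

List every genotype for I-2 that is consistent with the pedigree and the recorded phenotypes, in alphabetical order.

B/I-1 ? ·: BB|Bb|bb
B/I-2 ? ·: BB|Bb|bb
B/II-1 un I-1×I-2: BB|Bb
B/II-2 ? I-1×I-2: BB|Bb|bb
B/II-3 un I-1×I-2: BB|Bb
⇒ B over [I-1,I-2,II-1,II-2,II-3]: 35 consistent
L/I-1 aff ·: ll
L/I-2 ? ·: Ll
L/II-1 un I-1×I-2: Ll
L/II-2 ? I-1×I-2: Ll|ll
L/II-3 aff I-1×I-2: ll
⇒ L over [I-1,I-2,II-1,II-2,II-3]: 2 consistent
V/I-1 ? ·: VV|Vv|vv
V/I-2 un ·: VV|Vv
V/II-1 ? I-1×I-2: VV|Vv|vv
V/II-2 ? I-1×I-2: VV|Vv|vv
V/II-3 ? I-1×I-2: VV|Vv|vv
⇒ V over [I-1,I-2,II-1,II-2,II-3]: 53 consistent

I-2 ∈ {BB Ll VV, BB Ll Vv, Bb Ll VV, Bb Ll Vv, bb Ll VV, bb Ll Vv}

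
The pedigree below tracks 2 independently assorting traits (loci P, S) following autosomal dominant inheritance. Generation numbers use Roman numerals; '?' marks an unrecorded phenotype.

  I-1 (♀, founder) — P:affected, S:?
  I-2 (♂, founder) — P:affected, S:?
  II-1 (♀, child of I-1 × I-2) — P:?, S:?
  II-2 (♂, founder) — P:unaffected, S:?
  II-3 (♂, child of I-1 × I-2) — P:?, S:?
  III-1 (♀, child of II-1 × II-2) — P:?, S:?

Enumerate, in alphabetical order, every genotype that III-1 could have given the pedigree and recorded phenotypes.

III-1 ∈ {Pp SS, Pp Ss, Pp ss, pp SS, pp Ss, pp ss}

P/I-1 aff ·: Pp|PP
P/I-2 aff ·: Pp|PP
P/II-1 ? I-1×I-2: pp|Pp|PP
P/II-2 un ·: pp
P/II-3 ? I-1×I-2: pp|Pp|PP
P/III-1 ? II-1×II-2: pp|Pp
⇒ P over [I-1,I-2,II-1,II-2,II-3,III-1]: 25 consistent
S/I-1 ? ·: ss|Ss|SS
S/I-2 ? ·: ss|Ss|SS
S/II-1 ? I-1×I-2: ss|Ss|SS
S/II-2 ? ·: ss|Ss|SS
S/II-3 ? I-1×I-2: ss|Ss|SS
S/III-1 ? II-1×II-2: ss|Ss|SS
⇒ S over [I-1,I-2,II-1,II-2,II-3,III-1]: 155 consistent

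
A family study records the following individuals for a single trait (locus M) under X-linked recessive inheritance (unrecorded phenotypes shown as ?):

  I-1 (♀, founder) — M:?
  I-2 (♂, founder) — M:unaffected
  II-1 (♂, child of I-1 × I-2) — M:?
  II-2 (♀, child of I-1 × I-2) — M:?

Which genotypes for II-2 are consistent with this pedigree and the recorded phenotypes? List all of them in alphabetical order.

M/I-1 ? ·: X^MX^M|X^MX^m|X^mX^m
M/I-2 un ·: X^MY
M/II-1 ? I-1×I-2: X^MY|X^mY
M/II-2 ? I-1×I-2: X^MX^M|X^MX^m
⇒ M over [I-1,I-2,II-1,II-2]: 6 consistent

II-2 ∈ {X^MX^M, X^MX^m}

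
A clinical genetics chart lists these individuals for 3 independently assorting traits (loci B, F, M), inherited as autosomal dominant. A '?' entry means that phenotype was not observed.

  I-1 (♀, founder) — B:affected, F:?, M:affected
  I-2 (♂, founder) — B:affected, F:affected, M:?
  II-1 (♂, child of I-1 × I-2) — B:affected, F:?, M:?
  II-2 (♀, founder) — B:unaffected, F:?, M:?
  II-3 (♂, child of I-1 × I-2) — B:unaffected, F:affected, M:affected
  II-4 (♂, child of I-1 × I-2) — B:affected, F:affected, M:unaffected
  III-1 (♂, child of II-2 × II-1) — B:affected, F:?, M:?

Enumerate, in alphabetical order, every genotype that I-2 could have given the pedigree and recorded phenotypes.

I-2 ∈ {Bb FF Mm, Bb FF mm, Bb Ff Mm, Bb Ff mm}

B/I-1 aff ·: Bb
B/I-2 aff ·: Bb
B/II-1 aff I-1×I-2: Bb|BB
B/II-2 un ·: bb
B/II-3 un I-1×I-2: bb
B/II-4 aff I-1×I-2: Bb|BB
B/III-1 aff II-2×II-1: Bb
⇒ B over [I-1,I-2,II-1,II-2,II-3,II-4,III-1]: 4 consistent
F/I-1 ? ·: ff|Ff|FF
F/I-2 aff ·: Ff|FF
F/II-1 ? I-1×I-2: ff|Ff|FF
F/II-2 ? ·: ff|Ff|FF
F/II-3 aff I-1×I-2: Ff|FF
F/II-4 aff I-1×I-2: Ff|FF
F/III-1 ? II-2×II-1: ff|Ff|FF
⇒ F over [I-1,I-2,II-1,II-2,II-3,II-4,III-1]: 170 consistent
M/I-1 aff ·: Mm
M/I-2 ? ·: mm|Mm
M/II-1 ? I-1×I-2: mm|Mm|MM
M/II-2 ? ·: mm|Mm|MM
M/II-3 aff I-1×I-2: Mm|MM
M/II-4 un I-1×I-2: mm
M/III-1 ? II-2×II-1: mm|Mm|MM
⇒ M over [I-1,I-2,II-1,II-2,II-3,II-4,III-1]: 41 consistent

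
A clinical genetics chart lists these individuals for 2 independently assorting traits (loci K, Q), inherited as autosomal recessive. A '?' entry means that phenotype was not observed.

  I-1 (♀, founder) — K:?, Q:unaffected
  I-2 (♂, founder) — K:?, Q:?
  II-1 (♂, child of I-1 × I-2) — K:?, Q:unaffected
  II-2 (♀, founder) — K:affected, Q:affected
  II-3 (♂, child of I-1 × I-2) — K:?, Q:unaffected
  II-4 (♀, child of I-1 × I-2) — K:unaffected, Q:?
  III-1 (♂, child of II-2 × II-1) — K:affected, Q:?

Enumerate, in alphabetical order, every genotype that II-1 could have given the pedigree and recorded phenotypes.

K/I-1 ? ·: KK|Kk|kk
K/I-2 ? ·: KK|Kk|kk
K/II-1 ? I-1×I-2: Kk|kk
K/II-2 aff ·: kk
K/II-3 ? I-1×I-2: KK|Kk|kk
K/II-4 un I-1×I-2: KK|Kk
K/III-1 aff II-2×II-1: kk
⇒ K over [I-1,I-2,II-1,II-2,II-3,II-4,III-1]: 30 consistent
Q/I-1 un ·: QQ|Qq
Q/I-2 ? ·: QQ|Qq|qq
Q/II-1 un I-1×I-2: QQ|Qq
Q/II-2 aff ·: qq
Q/II-3 un I-1×I-2: QQ|Qq
Q/II-4 ? I-1×I-2: QQ|Qq|qq
Q/III-1 ? II-2×II-1: Qq|qq
⇒ Q over [I-1,I-2,II-1,II-2,II-3,II-4,III-1]: 49 consistent

II-1 ∈ {Kk QQ, Kk Qq, kk QQ, kk Qq}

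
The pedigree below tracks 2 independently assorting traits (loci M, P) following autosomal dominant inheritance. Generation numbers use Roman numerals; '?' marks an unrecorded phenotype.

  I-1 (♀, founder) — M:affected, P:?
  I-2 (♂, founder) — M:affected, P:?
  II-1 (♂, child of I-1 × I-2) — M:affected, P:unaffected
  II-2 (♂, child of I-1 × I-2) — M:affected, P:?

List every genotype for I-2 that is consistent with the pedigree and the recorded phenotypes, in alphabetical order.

M/I-1 aff ·: Mm|MM
M/I-2 aff ·: Mm|MM
M/II-1 aff I-1×I-2: Mm|MM
M/II-2 aff I-1×I-2: Mm|MM
⇒ M over [I-1,I-2,II-1,II-2]: 13 consistent
P/I-1 ? ·: pp|Pp
P/I-2 ? ·: pp|Pp
P/II-1 un I-1×I-2: pp
P/II-2 ? I-1×I-2: pp|Pp|PP
⇒ P over [I-1,I-2,II-1,II-2]: 8 consistent

I-2 ∈ {MM Pp, MM pp, Mm Pp, Mm pp}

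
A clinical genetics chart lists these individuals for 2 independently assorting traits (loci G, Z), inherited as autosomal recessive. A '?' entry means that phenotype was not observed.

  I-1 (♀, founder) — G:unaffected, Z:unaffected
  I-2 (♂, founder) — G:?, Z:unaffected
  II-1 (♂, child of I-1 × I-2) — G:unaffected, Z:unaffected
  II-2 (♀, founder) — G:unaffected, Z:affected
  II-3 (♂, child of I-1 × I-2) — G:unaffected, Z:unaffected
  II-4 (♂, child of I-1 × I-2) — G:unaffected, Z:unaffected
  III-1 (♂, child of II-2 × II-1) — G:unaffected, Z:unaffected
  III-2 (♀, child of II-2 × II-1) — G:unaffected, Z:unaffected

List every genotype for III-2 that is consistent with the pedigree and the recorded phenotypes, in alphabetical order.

G/I-1 un ·: GG|Gg
G/I-2 ? ·: GG|Gg|gg
G/II-1 un I-1×I-2: GG|Gg
G/II-2 un ·: GG|Gg
G/II-3 un I-1×I-2: GG|Gg
G/II-4 un I-1×I-2: GG|Gg
G/III-1 un II-2×II-1: GG|Gg
G/III-2 un II-2×II-1: GG|Gg
⇒ G over [I-1,I-2,II-1,II-2,II-3,II-4,III-1,III-2]: 177 consistent
Z/I-1 un ·: ZZ|Zz
Z/I-2 un ·: ZZ|Zz
Z/II-1 un I-1×I-2: ZZ|Zz
Z/II-2 aff ·: zz
Z/II-3 un I-1×I-2: ZZ|Zz
Z/II-4 un I-1×I-2: ZZ|Zz
Z/III-1 un II-2×II-1: Zz
Z/III-2 un II-2×II-1: Zz
⇒ Z over [I-1,I-2,II-1,II-2,II-3,II-4,III-1,III-2]: 25 consistent

III-2 ∈ {GG Zz, Gg Zz}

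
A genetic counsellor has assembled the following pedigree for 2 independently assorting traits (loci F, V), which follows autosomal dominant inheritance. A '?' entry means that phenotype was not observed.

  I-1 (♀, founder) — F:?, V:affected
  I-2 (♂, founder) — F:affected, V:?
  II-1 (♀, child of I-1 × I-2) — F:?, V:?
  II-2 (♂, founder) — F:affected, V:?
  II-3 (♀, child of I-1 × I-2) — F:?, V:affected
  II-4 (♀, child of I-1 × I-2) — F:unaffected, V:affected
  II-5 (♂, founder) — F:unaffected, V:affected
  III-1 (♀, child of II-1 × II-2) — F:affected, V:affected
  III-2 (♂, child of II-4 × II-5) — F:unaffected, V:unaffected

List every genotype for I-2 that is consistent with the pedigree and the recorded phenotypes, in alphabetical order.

F/I-1 ? ·: ff|Ff
F/I-2 aff ·: Ff
F/II-1 ? I-1×I-2: ff|Ff|FF
F/II-2 aff ·: Ff|FF
F/II-3 ? I-1×I-2: ff|Ff|FF
F/II-4 un I-1×I-2: ff
F/II-5 un ·: ff
F/III-1 aff II-1×II-2: Ff|FF
F/III-2 un II-4×II-5: ff
⇒ F over [I-1,I-2,II-1,II-2,II-3,II-4,II-5,III-1,III-2]: 39 consistent
V/I-1 aff ·: Vv|VV
V/I-2 ? ·: vv|Vv|VV
V/II-1 ? I-1×I-2: vv|Vv|VV
V/II-2 ? ·: vv|Vv|VV
V/II-3 aff I-1×I-2: Vv|VV
V/II-4 aff I-1×I-2: Vv
V/II-5 aff ·: Vv
V/III-1 aff II-1×II-2: Vv|VV
V/III-2 un II-4×II-5: vv
⇒ V over [I-1,I-2,II-1,II-2,II-3,II-4,II-5,III-1,III-2]: 70 consistent

I-2 ∈ {Ff VV, Ff Vv, Ff vv}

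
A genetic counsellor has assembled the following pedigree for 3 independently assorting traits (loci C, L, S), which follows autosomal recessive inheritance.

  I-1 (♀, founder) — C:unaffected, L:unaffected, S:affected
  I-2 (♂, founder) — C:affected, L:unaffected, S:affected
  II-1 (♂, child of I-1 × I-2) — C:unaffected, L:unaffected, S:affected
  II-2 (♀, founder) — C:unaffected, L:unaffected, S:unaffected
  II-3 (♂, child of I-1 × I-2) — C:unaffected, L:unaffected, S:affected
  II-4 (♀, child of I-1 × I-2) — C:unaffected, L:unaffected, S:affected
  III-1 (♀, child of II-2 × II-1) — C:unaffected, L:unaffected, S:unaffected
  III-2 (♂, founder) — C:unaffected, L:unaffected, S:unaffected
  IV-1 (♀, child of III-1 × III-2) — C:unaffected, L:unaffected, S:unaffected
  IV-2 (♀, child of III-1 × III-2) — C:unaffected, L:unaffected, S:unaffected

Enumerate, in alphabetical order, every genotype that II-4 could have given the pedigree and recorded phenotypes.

II-4 ∈ {Cc LL ss, Cc Ll ss}

C/I-1 un ·: CC|Cc
C/I-2 aff ·: cc
C/II-1 un I-1×I-2: Cc
C/II-2 un ·: CC|Cc
C/II-3 un I-1×I-2: Cc
C/II-4 un I-1×I-2: Cc
C/III-1 un II-2×II-1: CC|Cc
C/III-2 un ·: CC|Cc
C/IV-1 un III-1×III-2: CC|Cc
C/IV-2 un III-1×III-2: CC|Cc
⇒ C over [I-1,I-2,II-1,II-2,II-3,II-4,III-1,III-2,IV-1,IV-2]: 52 consistent
L/I-1 un ·: LL|Ll
L/I-2 un ·: LL|Ll
L/II-1 un I-1×I-2: LL|Ll
L/II-2 un ·: LL|Ll
L/II-3 un I-1×I-2: LL|Ll
L/II-4 un I-1×I-2: LL|Ll
L/III-1 un II-2×II-1: LL|Ll
L/III-2 un ·: LL|Ll
L/IV-1 un III-1×III-2: LL|Ll
L/IV-2 un III-1×III-2: LL|Ll
⇒ L over [I-1,I-2,II-1,II-2,II-3,II-4,III-1,III-2,IV-1,IV-2]: 546 consistent
S/I-1 aff ·: ss
S/I-2 aff ·: ss
S/II-1 aff I-1×I-2: ss
S/II-2 un ·: SS|Ss
S/II-3 aff I-1×I-2: ss
S/II-4 aff I-1×I-2: ss
S/III-1 un II-2×II-1: Ss
S/III-2 un ·: SS|Ss
S/IV-1 un III-1×III-2: SS|Ss
S/IV-2 un III-1×III-2: SS|Ss
⇒ S over [I-1,I-2,II-1,II-2,II-3,II-4,III-1,III-2,IV-1,IV-2]: 16 consistent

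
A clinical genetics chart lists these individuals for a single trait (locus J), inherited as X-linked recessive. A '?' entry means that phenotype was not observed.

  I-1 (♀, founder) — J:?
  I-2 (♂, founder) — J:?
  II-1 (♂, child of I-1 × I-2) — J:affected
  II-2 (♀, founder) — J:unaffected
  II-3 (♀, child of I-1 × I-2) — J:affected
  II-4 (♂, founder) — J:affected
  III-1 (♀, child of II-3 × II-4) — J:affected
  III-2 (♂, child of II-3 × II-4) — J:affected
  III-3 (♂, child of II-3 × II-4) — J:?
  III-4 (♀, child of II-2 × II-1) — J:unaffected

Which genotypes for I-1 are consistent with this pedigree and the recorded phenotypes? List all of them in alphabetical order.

I-1 ∈ {X^JX^j, X^jX^j}

J/I-1 ? ·: X^JX^j|X^jX^j
J/I-2 ? ·: X^jY
J/II-1 aff I-1×I-2: X^jY
J/II-2 un ·: X^JX^J|X^JX^j
J/II-3 aff I-1×I-2: X^jX^j
J/II-4 aff ·: X^jY
J/III-1 aff II-3×II-4: X^jX^j
J/III-2 aff II-3×II-4: X^jY
J/III-3 ? II-3×II-4: X^jY
J/III-4 un II-2×II-1: X^JX^j
⇒ J over [I-1,I-2,II-1,II-2,II-3,II-4,III-1,III-2,III-3,III-4]: 4 consistent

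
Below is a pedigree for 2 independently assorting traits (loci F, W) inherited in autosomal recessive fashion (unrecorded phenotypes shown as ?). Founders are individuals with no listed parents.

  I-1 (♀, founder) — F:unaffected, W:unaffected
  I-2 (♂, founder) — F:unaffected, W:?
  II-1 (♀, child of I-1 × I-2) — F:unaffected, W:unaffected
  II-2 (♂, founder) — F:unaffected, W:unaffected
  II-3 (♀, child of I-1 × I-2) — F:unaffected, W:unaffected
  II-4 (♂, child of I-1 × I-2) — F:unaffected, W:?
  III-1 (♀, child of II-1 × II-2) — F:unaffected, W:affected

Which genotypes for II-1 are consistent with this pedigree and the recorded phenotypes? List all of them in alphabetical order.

II-1 ∈ {FF Ww, Ff Ww}

F/I-1 un ·: FF|Ff
F/I-2 un ·: FF|Ff
F/II-1 un I-1×I-2: FF|Ff
F/II-2 un ·: FF|Ff
F/II-3 un I-1×I-2: FF|Ff
F/II-4 un I-1×I-2: FF|Ff
F/III-1 un II-1×II-2: FF|Ff
⇒ F over [I-1,I-2,II-1,II-2,II-3,II-4,III-1]: 87 consistent
W/I-1 un ·: WW|Ww
W/I-2 ? ·: WW|Ww|ww
W/II-1 un I-1×I-2: Ww
W/II-2 un ·: Ww
W/II-3 un I-1×I-2: WW|Ww
W/II-4 ? I-1×I-2: WW|Ww|ww
W/III-1 aff II-1×II-2: ww
⇒ W over [I-1,I-2,II-1,II-2,II-3,II-4,III-1]: 17 consistent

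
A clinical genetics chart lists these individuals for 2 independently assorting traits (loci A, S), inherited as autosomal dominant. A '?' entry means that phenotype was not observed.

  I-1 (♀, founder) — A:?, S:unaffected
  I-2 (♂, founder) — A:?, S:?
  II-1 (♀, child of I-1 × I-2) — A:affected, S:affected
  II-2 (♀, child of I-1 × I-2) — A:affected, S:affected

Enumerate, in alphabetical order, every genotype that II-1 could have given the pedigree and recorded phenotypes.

II-1 ∈ {AA Ss, Aa Ss}

A/I-1 ? ·: aa|Aa|AA
A/I-2 ? ·: aa|Aa|AA
A/II-1 aff I-1×I-2: Aa|AA
A/II-2 aff I-1×I-2: Aa|AA
⇒ A over [I-1,I-2,II-1,II-2]: 17 consistent
S/I-1 un ·: ss
S/I-2 ? ·: Ss|SS
S/II-1 aff I-1×I-2: Ss
S/II-2 aff I-1×I-2: Ss
⇒ S over [I-1,I-2,II-1,II-2]: 2 consistent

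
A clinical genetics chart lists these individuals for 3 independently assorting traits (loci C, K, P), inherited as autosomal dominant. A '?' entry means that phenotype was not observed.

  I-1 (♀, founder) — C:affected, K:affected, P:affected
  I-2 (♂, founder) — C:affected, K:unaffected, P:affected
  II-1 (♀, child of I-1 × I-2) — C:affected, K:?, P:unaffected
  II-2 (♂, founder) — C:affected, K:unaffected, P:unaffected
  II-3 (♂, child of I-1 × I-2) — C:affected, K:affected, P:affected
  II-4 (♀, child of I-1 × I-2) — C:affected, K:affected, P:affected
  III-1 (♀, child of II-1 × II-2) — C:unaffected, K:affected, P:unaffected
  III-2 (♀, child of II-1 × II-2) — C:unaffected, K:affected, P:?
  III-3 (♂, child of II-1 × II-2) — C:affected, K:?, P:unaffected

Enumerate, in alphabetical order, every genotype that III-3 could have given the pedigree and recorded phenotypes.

III-3 ∈ {CC Kk pp, CC kk pp, Cc Kk pp, Cc kk pp}

C/I-1 aff ·: Cc|CC
C/I-2 aff ·: Cc|CC
C/II-1 aff I-1×I-2: Cc
C/II-2 aff ·: Cc
C/II-3 aff I-1×I-2: Cc|CC
C/II-4 aff I-1×I-2: Cc|CC
C/III-1 un II-1×II-2: cc
C/III-2 un II-1×II-2: cc
C/III-3 aff II-1×II-2: Cc|CC
⇒ C over [I-1,I-2,II-1,II-2,II-3,II-4,III-1,III-2,III-3]: 24 consistent
K/I-1 aff ·: Kk|KK
K/I-2 un ·: kk
K/II-1 ? I-1×I-2: Kk
K/II-2 un ·: kk
K/II-3 aff I-1×I-2: Kk
K/II-4 aff I-1×I-2: Kk
K/III-1 aff II-1×II-2: Kk
K/III-2 aff II-1×II-2: Kk
K/III-3 ? II-1×II-2: kk|Kk
⇒ K over [I-1,I-2,II-1,II-2,II-3,II-4,III-1,III-2,III-3]: 4 consistent
P/I-1 aff ·: Pp
P/I-2 aff ·: Pp
P/II-1 un I-1×I-2: pp
P/II-2 un ·: pp
P/II-3 aff I-1×I-2: Pp|PP
P/II-4 aff I-1×I-2: Pp|PP
P/III-1 un II-1×II-2: pp
P/III-2 ? II-1×II-2: pp
P/III-3 un II-1×II-2: pp
⇒ P over [I-1,I-2,II-1,II-2,II-3,II-4,III-1,III-2,III-3]: 4 consistent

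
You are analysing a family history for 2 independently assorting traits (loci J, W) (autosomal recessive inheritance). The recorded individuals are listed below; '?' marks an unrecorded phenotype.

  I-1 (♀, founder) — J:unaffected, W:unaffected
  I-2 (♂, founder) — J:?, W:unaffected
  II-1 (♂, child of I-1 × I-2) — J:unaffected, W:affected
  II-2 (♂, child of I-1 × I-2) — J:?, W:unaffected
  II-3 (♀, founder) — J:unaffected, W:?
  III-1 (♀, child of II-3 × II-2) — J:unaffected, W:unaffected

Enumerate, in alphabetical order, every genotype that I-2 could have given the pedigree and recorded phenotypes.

J/I-1 un ·: JJ|Jj
J/I-2 ? ·: JJ|Jj|jj
J/II-1 un I-1×I-2: JJ|Jj
J/II-2 ? I-1×I-2: JJ|Jj|jj
J/II-3 un ·: JJ|Jj
J/III-1 un II-3×II-2: JJ|Jj
⇒ J over [I-1,I-2,II-1,II-2,II-3,III-1]: 59 consistent
W/I-1 un ·: Ww
W/I-2 un ·: Ww
W/II-1 aff I-1×I-2: ww
W/II-2 un I-1×I-2: WW|Ww
W/II-3 ? ·: WW|Ww|ww
W/III-1 un II-3×II-2: WW|Ww
⇒ W over [I-1,I-2,II-1,II-2,II-3,III-1]: 9 consistent

I-2 ∈ {JJ Ww, Jj Ww, jj Ww}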